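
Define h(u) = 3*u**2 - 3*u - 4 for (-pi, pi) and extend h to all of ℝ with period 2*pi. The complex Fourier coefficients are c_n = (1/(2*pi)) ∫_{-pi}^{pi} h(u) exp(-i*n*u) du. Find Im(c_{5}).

Since h is real-valued, Im(c_{5}) = -(1/(2*pi)) ∫_{-pi}^{pi} h(u) sin(5*u) du = -b_{5}/2.
Integrating by parts twice (tabular method), an antiderivative of (3*u**2 - 3*u - 4) sin(5*u) is -3*u**2*cos(5*u)/5 + 6*u*sin(5*u)/25 + 3*u*cos(5*u)/5 - 3*sin(5*u)/25 + 106*cos(5*u)/125; evaluating from -pi to pi: ∫_{-pi}^{pi} (3*u**2 - 3*u - 4) sin(5*u) du = (-3*pi/5 - 106/125 + 3*pi**2/5) - (-106/125 + 3*pi/5 + 3*pi**2/5) = -6*pi/5.
Hence Im(c_{5}) = (-1/(2*pi))·(-6*pi/5) = 3/5.

3/5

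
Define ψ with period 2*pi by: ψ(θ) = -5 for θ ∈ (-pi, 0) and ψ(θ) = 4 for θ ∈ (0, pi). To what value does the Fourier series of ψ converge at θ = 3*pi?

θ = 3*pi differs from θ = -pi by 2 full period(s), and the series is 2*pi-periodic.
At θ = -pi the one-sided limits are ψ(-pi^-) = 4 and ψ(-pi^+) = -5.
By Dirichlet's theorem the series converges to their average, [(4) + (-5)]/2 = -1/2.

-1/2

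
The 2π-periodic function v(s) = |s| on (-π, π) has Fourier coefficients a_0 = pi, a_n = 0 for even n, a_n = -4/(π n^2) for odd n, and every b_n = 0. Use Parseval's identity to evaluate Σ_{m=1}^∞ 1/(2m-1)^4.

pi**4/96

Parseval: a_0^2/2 + Σ a_n^2 = (1/π) ∫_{-π}^{π} v(s)^2 ds = 2*pi**2/3.
Subtract a_0^2/2 = pi**2/2: Σ a_n^2 = pi**2/6.
Only odd n contribute, with a_n^2 = 16/(π^2 n^4), so Σ_{m≥1} 1/(2m-1)^4 = π^2·(pi**2/6)/16 = pi**4/96.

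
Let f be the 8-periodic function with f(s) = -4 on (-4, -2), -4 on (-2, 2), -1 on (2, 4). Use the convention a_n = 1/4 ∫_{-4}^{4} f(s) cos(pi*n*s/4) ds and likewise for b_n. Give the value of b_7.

3/(7*pi)

b_7 = 1/4 ∫_{-4}^{4} f(s) sin(7*pi*s/4) ds.
Split the integral at the breakpoints.
Directly, an antiderivative of (-4) sin(7*pi*s/4) is 16*cos(7*pi*s/4)/(7*pi); evaluating from -4 to -2: ∫_{-4}^{-2} (-4) sin(7*pi*s/4) ds = (0) - (-16/(7*pi)) = 16/(7*pi).
Directly, an antiderivative of (-4) sin(7*pi*s/4) is 16*cos(7*pi*s/4)/(7*pi); evaluating from -2 to 2: ∫_{-2}^{2} (-4) sin(7*pi*s/4) ds = (0) - (0) = 0.
Directly, an antiderivative of (-1) sin(7*pi*s/4) is 4*cos(7*pi*s/4)/(7*pi); evaluating from 2 to 4: ∫_{2}^{4} (-1) sin(7*pi*s/4) ds = (-4/(7*pi)) - (0) = -4/(7*pi).
Summing the pieces and multiplying by (1/4) gives b_7 = 3/(7*pi).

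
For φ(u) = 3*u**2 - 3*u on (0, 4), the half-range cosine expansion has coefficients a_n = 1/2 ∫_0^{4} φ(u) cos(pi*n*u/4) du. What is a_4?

a_4 = 1/2 ∫_0^{4} (3*u**2 - 3*u) cos(pi*u) du.
Integrating by parts twice (tabular method), an antiderivative of (3*u**2 - 3*u) cos(pi*u) is 3*u**2*sin(pi*u)/pi - 3*u*sin(pi*u)/pi + 6*u*cos(pi*u)/pi**2 - 6*sin(pi*u)/pi**3 - 3*cos(pi*u)/pi**2; evaluating from 0 to 4: ∫_{0}^{4} (3*u**2 - 3*u) cos(pi*u) du = (21/pi**2) - (-3/pi**2) = 24/pi**2.
Hence a_4 = (1/2)·(24/pi**2) = 12/pi**2.

12/pi**2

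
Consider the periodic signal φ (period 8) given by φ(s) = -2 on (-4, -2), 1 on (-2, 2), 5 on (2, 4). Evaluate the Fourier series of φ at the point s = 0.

φ is continuous at s = 0 with value 1, so the series converges to 1 there.

1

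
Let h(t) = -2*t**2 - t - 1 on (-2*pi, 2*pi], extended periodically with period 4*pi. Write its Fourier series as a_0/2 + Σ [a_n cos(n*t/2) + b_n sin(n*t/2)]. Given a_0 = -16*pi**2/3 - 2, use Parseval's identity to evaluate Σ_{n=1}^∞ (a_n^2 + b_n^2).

Parseval: a_0^2/2 + Σ_{n≥1} (a_n^2+b_n^2) = (1/(2*pi)) ∫_{-2*pi}^{2*pi} h(t)^2 dt = 2 + 40*pi**2/3 + 128*pi**4/5.
Subtract a_0^2/2 = 2*(3 + 8*pi**2)**2/9: Σ (a_n^2+b_n^2) = 8*pi**2*(15 + 64*pi**2)/45.

8*pi**2*(15 + 64*pi**2)/45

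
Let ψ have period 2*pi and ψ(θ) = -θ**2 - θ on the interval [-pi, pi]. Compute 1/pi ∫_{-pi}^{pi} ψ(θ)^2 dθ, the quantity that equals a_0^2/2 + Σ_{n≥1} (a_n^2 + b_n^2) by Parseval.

1/pi ∫_{-pi}^{pi} ψ(θ)^2 dθ = 1/pi · (2*pi**3*(5 + 3*pi**2)/15) = 2*pi**2*(5 + 3*pi**2)/15.

2*pi**2*(5 + 3*pi**2)/15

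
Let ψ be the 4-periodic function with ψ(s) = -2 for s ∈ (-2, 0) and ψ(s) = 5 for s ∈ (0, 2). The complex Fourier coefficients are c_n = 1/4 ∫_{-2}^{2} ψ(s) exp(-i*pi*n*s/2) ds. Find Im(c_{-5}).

7/(5*pi)

Since ψ is real-valued, Im(c_{-5}) = -1/4 ∫_{-2}^{2} ψ(s) sin(-5*pi*s/2) ds = b_{5}/2.
Split the integral at the breakpoints.
Directly, an antiderivative of (-2) sin(-5*pi*s/2) is -4*cos(5*pi*s/2)/(5*pi); evaluating from -2 to 0: ∫_{-2}^{0} (-2) sin(-5*pi*s/2) ds = (-4/(5*pi)) - (4/(5*pi)) = -8/(5*pi).
Directly, an antiderivative of (5) sin(-5*pi*s/2) is 2*cos(5*pi*s/2)/pi; evaluating from 0 to 2: ∫_{0}^{2} (5) sin(-5*pi*s/2) ds = (-2/pi) - (2/pi) = -4/pi.
So ∫_{-2}^{2} ψ(s) sin(-5*pi*s/2) ds = -28/(5*pi).
Hence Im(c_{-5}) = (-1/4)·(-28/(5*pi)) = 7/(5*pi).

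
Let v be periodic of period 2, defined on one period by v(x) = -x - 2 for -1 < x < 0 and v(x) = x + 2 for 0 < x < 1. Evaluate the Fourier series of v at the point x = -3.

1

x = -3 differs from x = -1 by -1 full period(s), and the series is 2-periodic.
At x = -1 the one-sided limits are v(-1^-) = 3 and v(-1^+) = -1.
By Dirichlet's theorem the series converges to their average, [(3) + (-1)]/2 = 1.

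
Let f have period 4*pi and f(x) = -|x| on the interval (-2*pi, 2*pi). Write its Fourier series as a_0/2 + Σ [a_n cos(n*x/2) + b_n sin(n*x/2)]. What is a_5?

a_5 = (1/(2*pi)) ∫_{-2*pi}^{2*pi} f(x) cos(5*x/2) dx.
f is even and cos(5*x/2) is even, so the integrand is even and a_5 = 1/pi ∫_0^{2*pi} f(x) cos(5*x/2) dx.
Integrating by parts (boundary term plus one more integral), an antiderivative of (-x) cos(5*x/2) is -2*x*sin(5*x/2)/5 - 4*cos(5*x/2)/25; evaluating from 0 to 2*pi: ∫_{0}^{2*pi} (-x) cos(5*x/2) dx = (4/25) - (-4/25) = 8/25.
Hence a_5 = (1/pi)·(8/25) = 8/(25*pi).

8/(25*pi)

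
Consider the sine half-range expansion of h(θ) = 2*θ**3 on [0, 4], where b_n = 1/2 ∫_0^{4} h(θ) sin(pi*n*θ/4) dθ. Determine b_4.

-64/pi + 24/pi**3

b_4 = 1/2 ∫_0^{4} (2*θ**3) sin(pi*θ) dθ.
Integrating by parts three times (tabular method), an antiderivative of (2*θ**3) sin(pi*θ) is -2*θ**3*cos(pi*θ)/pi + 6*θ**2*sin(pi*θ)/pi**2 + 12*θ*cos(pi*θ)/pi**3 - 12*sin(pi*θ)/pi**4; evaluating from 0 to 4: ∫_{0}^{4} (2*θ**3) sin(pi*θ) dθ = (-128/pi + 48/pi**3) - (0) = -128/pi + 48/pi**3.
Hence b_4 = (1/2)·(-128/pi + 48/pi**3) = -64/pi + 24/pi**3.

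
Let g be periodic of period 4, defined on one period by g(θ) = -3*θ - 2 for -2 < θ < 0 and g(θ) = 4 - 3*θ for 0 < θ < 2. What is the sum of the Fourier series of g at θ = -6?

θ = -6 differs from θ = -2 by -1 full period(s), and the series is 4-periodic.
At θ = -2 the one-sided limits are g(-2^-) = -2 and g(-2^+) = 4.
By Dirichlet's theorem the series converges to their average, [(-2) + (4)]/2 = 1.

1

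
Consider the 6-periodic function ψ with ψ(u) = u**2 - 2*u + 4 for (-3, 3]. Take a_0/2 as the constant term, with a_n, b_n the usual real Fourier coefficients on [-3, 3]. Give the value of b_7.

b_7 = 1/3 ∫_{-3}^{3} ψ(u) sin(7*pi*u/3) du.
Integrating by parts twice (tabular method), an antiderivative of (u**2 - 2*u + 4) sin(7*pi*u/3) is -3*u**2*cos(7*pi*u/3)/(7*pi) + 18*u*sin(7*pi*u/3)/(49*pi**2) + 6*u*cos(7*pi*u/3)/(7*pi) - 18*sin(7*pi*u/3)/(49*pi**2) - 12*cos(7*pi*u/3)/(7*pi) + 54*cos(7*pi*u/3)/(343*pi**3); evaluating from -3 to 3: ∫_{-3}^{3} (u**2 - 2*u + 4) sin(7*pi*u/3) du = (-54/(343*pi**3) + 3/pi) - (3*(-18 + 931*pi**2)/(343*pi**3)) = -36/(7*pi).
Hence b_7 = (1/3)·(-36/(7*pi)) = -12/(7*pi).

-12/(7*pi)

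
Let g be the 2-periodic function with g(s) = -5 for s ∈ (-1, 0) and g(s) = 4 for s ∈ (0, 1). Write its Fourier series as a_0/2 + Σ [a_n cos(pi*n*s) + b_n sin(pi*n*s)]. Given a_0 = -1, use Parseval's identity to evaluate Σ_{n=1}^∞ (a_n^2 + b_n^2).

81/2

Parseval: a_0^2/2 + Σ_{n≥1} (a_n^2+b_n^2) = ∫_{-1}^{1} g(s)^2 ds = 41.
Subtract a_0^2/2 = 1/2: Σ (a_n^2+b_n^2) = 81/2.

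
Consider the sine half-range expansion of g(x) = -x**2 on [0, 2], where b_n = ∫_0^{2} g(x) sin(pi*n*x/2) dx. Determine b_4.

b_4 = ∫_0^{2} (-x**2) sin(2*pi*x) dx.
Integrating by parts twice (tabular method), an antiderivative of (-x**2) sin(2*pi*x) is x**2*cos(2*pi*x)/(2*pi) - x*sin(2*pi*x)/(2*pi**2) - cos(2*pi*x)/(4*pi**3); evaluating from 0 to 2: ∫_{0}^{2} (-x**2) sin(2*pi*x) dx = (-1/(4*pi**3) + 2/pi) - (-1/(4*pi**3)) = 2/pi.
Hence b_4 = 2/pi.

2/pi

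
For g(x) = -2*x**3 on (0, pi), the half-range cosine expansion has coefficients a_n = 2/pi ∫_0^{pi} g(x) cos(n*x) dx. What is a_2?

a_2 = 2/pi ∫_0^{pi} (-2*x**3) cos(2*x) dx.
Integrating by parts three times (tabular method), an antiderivative of (-2*x**3) cos(2*x) is -x**3*sin(2*x) - 3*x**2*cos(2*x)/2 + 3*x*sin(2*x)/2 + 3*cos(2*x)/4; evaluating from 0 to pi: ∫_{0}^{pi} (-2*x**3) cos(2*x) dx = (3/4 - 3*pi**2/2) - (3/4) = -3*pi**2/2.
Hence a_2 = (2/pi)·(-3*pi**2/2) = -3*pi.

-3*pi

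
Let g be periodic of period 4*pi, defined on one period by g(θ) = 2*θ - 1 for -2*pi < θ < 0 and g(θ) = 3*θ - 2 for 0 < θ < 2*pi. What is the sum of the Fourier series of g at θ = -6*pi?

-3/2 + pi

θ = -6*pi differs from θ = -2*pi by -1 full period(s), and the series is 4*pi-periodic.
At θ = -2*pi the one-sided limits are g(-2*pi^-) = -2 + 6*pi and g(-2*pi^+) = -4*pi - 1.
By Dirichlet's theorem the series converges to their average, [(-2 + 6*pi) + (-4*pi - 1)]/2 = -3/2 + pi.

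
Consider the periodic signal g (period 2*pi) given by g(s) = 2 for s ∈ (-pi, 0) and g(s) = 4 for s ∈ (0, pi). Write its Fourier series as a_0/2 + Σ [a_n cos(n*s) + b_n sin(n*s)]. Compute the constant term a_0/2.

a_0 = 1/pi ∫_{-pi}^{pi} g(s) ds = 1/pi · (6*pi) = 6.
So the constant term a_0/2 = 3.

3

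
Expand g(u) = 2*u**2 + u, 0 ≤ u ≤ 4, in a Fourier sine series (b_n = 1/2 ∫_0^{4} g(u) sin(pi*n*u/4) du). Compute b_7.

b_7 = 1/2 ∫_0^{4} (2*u**2 + u) sin(7*pi*u/4) du.
Integrating by parts twice (tabular method), an antiderivative of (2*u**2 + u) sin(7*pi*u/4) is -8*u**2*cos(7*pi*u/4)/(7*pi) + 64*u*sin(7*pi*u/4)/(49*pi**2) - 4*u*cos(7*pi*u/4)/(7*pi) + 16*sin(7*pi*u/4)/(49*pi**2) + 256*cos(7*pi*u/4)/(343*pi**3); evaluating from 0 to 4: ∫_{0}^{4} (2*u**2 + u) sin(7*pi*u/4) du = (16*(-16 + 441*pi**2)/(343*pi**3)) - (256/(343*pi**3)) = 16*(-32 + 441*pi**2)/(343*pi**3).
Hence b_7 = (1/2)·(16*(-32 + 441*pi**2)/(343*pi**3)) = 8*(-32 + 441*pi**2)/(343*pi**3).

8*(-32 + 441*pi**2)/(343*pi**3)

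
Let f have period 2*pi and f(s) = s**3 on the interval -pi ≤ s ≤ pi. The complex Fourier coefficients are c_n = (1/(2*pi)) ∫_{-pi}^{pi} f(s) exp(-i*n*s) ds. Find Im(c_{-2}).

Since f is real-valued, Im(c_{-2}) = -(1/(2*pi)) ∫_{-pi}^{pi} f(s) sin(-2*s) ds = b_{2}/2.
f is odd and sin(-2*s) is odd, so the integrand is even: ∫_{-pi}^{pi} f(s) sin(-2*s) ds = 2∫_0^{pi} f(s) sin(-2*s) ds.
Integrating by parts three times (tabular method), an antiderivative of (s**3) sin(-2*s) is s**3*cos(2*s)/2 - 3*s**2*sin(2*s)/4 - 3*s*cos(2*s)/4 + 3*sin(2*s)/8; evaluating from 0 to pi: ∫_{0}^{pi} (s**3) sin(-2*s) ds = (pi*(-3 + 2*pi**2)/4) - (0) = pi*(-3 + 2*pi**2)/4.
So ∫_{-pi}^{pi} f(s) sin(-2*s) ds = pi*(-3/2 + pi**2).
Hence Im(c_{-2}) = (-1/(2*pi))·(pi*(-3/2 + pi**2)) = 3/4 - pi**2/2.

3/4 - pi**2/2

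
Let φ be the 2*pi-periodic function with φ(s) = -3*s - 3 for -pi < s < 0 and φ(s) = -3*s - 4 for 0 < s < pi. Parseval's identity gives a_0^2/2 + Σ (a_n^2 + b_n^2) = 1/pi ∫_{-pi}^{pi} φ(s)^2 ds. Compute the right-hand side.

1/pi ∫_{-pi}^{pi} φ(s)^2 ds = 1/pi · (pi*(3*pi + 25 + 6*pi**2)) = 3*pi + 25 + 6*pi**2.

3*pi + 25 + 6*pi**2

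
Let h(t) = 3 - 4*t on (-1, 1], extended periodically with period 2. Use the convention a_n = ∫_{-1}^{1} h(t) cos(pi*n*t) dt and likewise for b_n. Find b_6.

4/(3*pi)

b_6 = ∫_{-1}^{1} h(t) sin(6*pi*t) dt.
Integrating by parts (boundary term plus one more integral), an antiderivative of (3 - 4*t) sin(6*pi*t) is 2*t*cos(6*pi*t)/(3*pi) - sin(6*pi*t)/(9*pi**2) - cos(6*pi*t)/(2*pi); evaluating from -1 to 1: ∫_{-1}^{1} (3 - 4*t) sin(6*pi*t) dt = (1/(6*pi)) - (-7/(6*pi)) = 4/(3*pi).
Hence b_6 = 4/(3*pi).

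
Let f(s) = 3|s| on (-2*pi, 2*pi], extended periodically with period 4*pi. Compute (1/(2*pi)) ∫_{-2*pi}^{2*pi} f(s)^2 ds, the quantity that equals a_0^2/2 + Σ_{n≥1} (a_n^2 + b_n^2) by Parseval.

(1/(2*pi)) ∫_{-2*pi}^{2*pi} f(s)^2 ds = (1/(2*pi)) · (48*pi**3) = 24*pi**2.

24*pi**2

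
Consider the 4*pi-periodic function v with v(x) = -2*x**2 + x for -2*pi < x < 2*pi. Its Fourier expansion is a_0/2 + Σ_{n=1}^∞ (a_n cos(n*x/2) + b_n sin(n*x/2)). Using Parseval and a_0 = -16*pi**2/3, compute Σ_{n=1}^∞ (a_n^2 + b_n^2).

Parseval: a_0^2/2 + Σ_{n≥1} (a_n^2+b_n^2) = (1/(2*pi)) ∫_{-2*pi}^{2*pi} v(x)^2 dx = 8*pi**2*(5 + 48*pi**2)/15.
Subtract a_0^2/2 = 128*pi**4/9: Σ (a_n^2+b_n^2) = 8*pi**2*(15 + 64*pi**2)/45.

8*pi**2*(15 + 64*pi**2)/45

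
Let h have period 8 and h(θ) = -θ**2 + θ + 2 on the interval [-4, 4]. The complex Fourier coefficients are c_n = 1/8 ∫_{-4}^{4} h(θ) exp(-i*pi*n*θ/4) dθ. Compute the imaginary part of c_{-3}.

Since h is real-valued, Im(c_{-3}) = -1/8 ∫_{-4}^{4} h(θ) sin(-3*pi*θ/4) dθ = b_{3}/2.
Integrating by parts twice (tabular method), an antiderivative of (-θ**2 + θ + 2) sin(-3*pi*θ/4) is -4*θ**2*cos(3*pi*θ/4)/(3*pi) + 32*θ*sin(3*pi*θ/4)/(9*pi**2) + 4*θ*cos(3*pi*θ/4)/(3*pi) - 16*sin(3*pi*θ/4)/(9*pi**2) + 128*cos(3*pi*θ/4)/(27*pi**3) + 8*cos(3*pi*θ/4)/(3*pi); evaluating from -4 to 4: ∫_{-4}^{4} (-θ**2 + θ + 2) sin(-3*pi*θ/4) dθ = (8*(-16 + 45*pi**2)/(27*pi**3)) - (-128/(27*pi**3) + 24/pi) = -32/(3*pi).
Hence Im(c_{-3}) = (-1/8)·(-32/(3*pi)) = 4/(3*pi).

4/(3*pi)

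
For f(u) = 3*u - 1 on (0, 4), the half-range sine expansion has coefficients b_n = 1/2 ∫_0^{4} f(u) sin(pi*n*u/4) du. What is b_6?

-4/pi

b_6 = 1/2 ∫_0^{4} (3*u - 1) sin(3*pi*u/2) du.
Integrating by parts (boundary term plus one more integral), an antiderivative of (3*u - 1) sin(3*pi*u/2) is -2*u*cos(3*pi*u/2)/pi + 4*sin(3*pi*u/2)/(3*pi**2) + 2*cos(3*pi*u/2)/(3*pi); evaluating from 0 to 4: ∫_{0}^{4} (3*u - 1) sin(3*pi*u/2) du = (-22/(3*pi)) - (2/(3*pi)) = -8/pi.
Hence b_6 = (1/2)·(-8/pi) = -4/pi.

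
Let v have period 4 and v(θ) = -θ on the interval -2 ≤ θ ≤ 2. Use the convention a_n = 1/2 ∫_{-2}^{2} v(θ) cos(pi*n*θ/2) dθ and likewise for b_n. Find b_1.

b_1 = 1/2 ∫_{-2}^{2} v(θ) sin(pi*θ/2) dθ.
v is odd and sin(pi*θ/2) is odd, so the integrand is even and b_1 = ∫_0^{2} v(θ) sin(pi*θ/2) dθ.
Integrating by parts (boundary term plus one more integral), an antiderivative of (-θ) sin(pi*θ/2) is 2*θ*cos(pi*θ/2)/pi - 4*sin(pi*θ/2)/pi**2; evaluating from 0 to 2: ∫_{0}^{2} (-θ) sin(pi*θ/2) dθ = (-4/pi) - (0) = -4/pi.
Hence b_1 = -4/pi.

-4/pi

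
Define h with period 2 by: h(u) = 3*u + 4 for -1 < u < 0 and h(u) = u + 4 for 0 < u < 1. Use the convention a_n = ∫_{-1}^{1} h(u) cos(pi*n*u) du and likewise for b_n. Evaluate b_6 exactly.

b_6 = ∫_{-1}^{1} h(u) sin(6*pi*u) du.
Split the integral at the breakpoints.
Integrating by parts (boundary term plus one more integral), an antiderivative of (3*u + 4) sin(6*pi*u) is -u*cos(6*pi*u)/(2*pi) + sin(6*pi*u)/(12*pi**2) - 2*cos(6*pi*u)/(3*pi); evaluating from -1 to 0: ∫_{-1}^{0} (3*u + 4) sin(6*pi*u) du = (-2/(3*pi)) - (-1/(6*pi)) = -1/(2*pi).
Integrating by parts (boundary term plus one more integral), an antiderivative of (u + 4) sin(6*pi*u) is -u*cos(6*pi*u)/(6*pi) + sin(6*pi*u)/(36*pi**2) - 2*cos(6*pi*u)/(3*pi); evaluating from 0 to 1: ∫_{0}^{1} (u + 4) sin(6*pi*u) du = (-5/(6*pi)) - (-2/(3*pi)) = -1/(6*pi).
Summing the pieces gives b_6 = -2/(3*pi).

-2/(3*pi)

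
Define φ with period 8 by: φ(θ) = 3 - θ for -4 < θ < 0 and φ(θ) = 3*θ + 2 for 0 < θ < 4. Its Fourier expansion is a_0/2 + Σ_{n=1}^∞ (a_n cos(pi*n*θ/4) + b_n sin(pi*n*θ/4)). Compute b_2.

b_2 = 1/4 ∫_{-4}^{4} φ(θ) sin(pi*θ/2) dθ.
Split the integral at the breakpoints.
Integrating by parts (boundary term plus one more integral), an antiderivative of (3 - θ) sin(pi*θ/2) is 2*θ*cos(pi*θ/2)/pi - 4*sin(pi*θ/2)/pi**2 - 6*cos(pi*θ/2)/pi; evaluating from -4 to 0: ∫_{-4}^{0} (3 - θ) sin(pi*θ/2) dθ = (-6/pi) - (-14/pi) = 8/pi.
Integrating by parts (boundary term plus one more integral), an antiderivative of (3*θ + 2) sin(pi*θ/2) is -6*θ*cos(pi*θ/2)/pi + 12*sin(pi*θ/2)/pi**2 - 4*cos(pi*θ/2)/pi; evaluating from 0 to 4: ∫_{0}^{4} (3*θ + 2) sin(pi*θ/2) dθ = (-28/pi) - (-4/pi) = -24/pi.
Summing the pieces and multiplying by (1/4) gives b_2 = -4/pi.

-4/pi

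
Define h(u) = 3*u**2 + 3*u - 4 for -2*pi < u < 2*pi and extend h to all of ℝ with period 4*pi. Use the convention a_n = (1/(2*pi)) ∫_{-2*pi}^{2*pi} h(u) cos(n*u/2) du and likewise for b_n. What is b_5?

b_5 = (1/(2*pi)) ∫_{-2*pi}^{2*pi} h(u) sin(5*u/2) du.
Integrating by parts twice (tabular method), an antiderivative of (3*u**2 + 3*u - 4) sin(5*u/2) is -6*u**2*cos(5*u/2)/5 + 24*u*sin(5*u/2)/25 - 6*u*cos(5*u/2)/5 + 12*sin(5*u/2)/25 + 248*cos(5*u/2)/125; evaluating from -2*pi to 2*pi: ∫_{-2*pi}^{2*pi} (3*u**2 + 3*u - 4) sin(5*u/2) du = (-248/125 + 12*pi/5 + 24*pi**2/5) - (-12*pi/5 - 248/125 + 24*pi**2/5) = 24*pi/5.
Hence b_5 = (1/(2*pi))·(24*pi/5) = 12/5.

12/5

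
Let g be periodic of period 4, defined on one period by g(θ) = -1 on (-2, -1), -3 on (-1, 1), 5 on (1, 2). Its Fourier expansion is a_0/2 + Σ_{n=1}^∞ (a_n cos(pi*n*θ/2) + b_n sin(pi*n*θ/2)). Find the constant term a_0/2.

a_0 = 1/2 ∫_{-2}^{2} g(θ) dθ = 1/2 · (-2) = -1.
So the constant term a_0/2 = -1/2.

-1/2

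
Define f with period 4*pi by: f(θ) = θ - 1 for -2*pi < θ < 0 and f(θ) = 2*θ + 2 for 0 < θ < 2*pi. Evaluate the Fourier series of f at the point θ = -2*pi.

1/2 + pi

At θ = -2*pi the one-sided limits are f(-2*pi^-) = 2 + 4*pi and f(-2*pi^+) = -2*pi - 1.
By Dirichlet's theorem the series converges to their average, [(2 + 4*pi) + (-2*pi - 1)]/2 = 1/2 + pi.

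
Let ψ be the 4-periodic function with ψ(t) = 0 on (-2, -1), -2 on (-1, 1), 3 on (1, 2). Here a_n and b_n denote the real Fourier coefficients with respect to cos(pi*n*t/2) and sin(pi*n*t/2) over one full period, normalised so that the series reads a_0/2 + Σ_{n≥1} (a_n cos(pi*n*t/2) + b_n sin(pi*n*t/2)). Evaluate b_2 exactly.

b_2 = 1/2 ∫_{-2}^{2} ψ(t) sin(pi*t) dt.
Split the integral at the breakpoints.
∫_{-2}^{-1} (0) sin(pi*t) dt = 0.
Directly, an antiderivative of (-2) sin(pi*t) is 2*cos(pi*t)/pi; evaluating from -1 to 1: ∫_{-1}^{1} (-2) sin(pi*t) dt = (-2/pi) - (-2/pi) = 0.
Directly, an antiderivative of (3) sin(pi*t) is -3*cos(pi*t)/pi; evaluating from 1 to 2: ∫_{1}^{2} (3) sin(pi*t) dt = (-3/pi) - (3/pi) = -6/pi.
Summing the pieces and multiplying by (1/2) gives b_2 = -3/pi.

-3/pi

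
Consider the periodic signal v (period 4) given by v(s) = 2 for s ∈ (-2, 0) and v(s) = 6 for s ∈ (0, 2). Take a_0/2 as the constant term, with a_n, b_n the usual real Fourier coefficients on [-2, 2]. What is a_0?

8

a_0 = 1/2 ∫_{-2}^{2} v(s) ds = 1/2 · (16) = 8.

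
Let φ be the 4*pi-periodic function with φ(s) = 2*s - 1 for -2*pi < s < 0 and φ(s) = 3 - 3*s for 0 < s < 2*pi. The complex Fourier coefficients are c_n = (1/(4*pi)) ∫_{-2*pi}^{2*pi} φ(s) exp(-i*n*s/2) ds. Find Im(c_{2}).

Since φ is real-valued, Im(c_{2}) = -(1/(4*pi)) ∫_{-2*pi}^{2*pi} φ(s) sin(s) ds = -b_{2}/2.
Split the integral at the breakpoints.
Integrating by parts (boundary term plus one more integral), an antiderivative of (2*s - 1) sin(s) is -2*s*cos(s) + 2*sin(s) + cos(s); evaluating from -2*pi to 0: ∫_{-2*pi}^{0} (2*s - 1) sin(s) ds = (1) - (1 + 4*pi) = -4*pi.
Integrating by parts (boundary term plus one more integral), an antiderivative of (3 - 3*s) sin(s) is 3*s*cos(s) - 3*sin(s) - 3*cos(s); evaluating from 0 to 2*pi: ∫_{0}^{2*pi} (3 - 3*s) sin(s) ds = (-3 + 6*pi) - (-3) = 6*pi.
So ∫_{-2*pi}^{2*pi} φ(s) sin(s) ds = 2*pi.
Hence Im(c_{2}) = (-1/(4*pi))·(2*pi) = -1/2.

-1/2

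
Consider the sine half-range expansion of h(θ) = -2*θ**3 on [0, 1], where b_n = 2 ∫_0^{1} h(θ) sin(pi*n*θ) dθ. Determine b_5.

b_5 = 2 ∫_0^{1} (-2*θ**3) sin(5*pi*θ) dθ.
Integrating by parts three times (tabular method), an antiderivative of (-2*θ**3) sin(5*pi*θ) is 2*θ**3*cos(5*pi*θ)/(5*pi) - 6*θ**2*sin(5*pi*θ)/(25*pi**2) - 12*θ*cos(5*pi*θ)/(125*pi**3) + 12*sin(5*pi*θ)/(625*pi**4); evaluating from 0 to 1: ∫_{0}^{1} (-2*θ**3) sin(5*pi*θ) dθ = (2*(6 - 25*pi**2)/(125*pi**3)) - (0) = 2*(6 - 25*pi**2)/(125*pi**3).
Hence b_5 = 2·(2*(6 - 25*pi**2)/(125*pi**3)) = 4*(6 - 25*pi**2)/(125*pi**3).

4*(6 - 25*pi**2)/(125*pi**3)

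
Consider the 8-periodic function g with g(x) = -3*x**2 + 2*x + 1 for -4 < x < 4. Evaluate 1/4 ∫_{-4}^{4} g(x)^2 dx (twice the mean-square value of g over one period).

13534/15

1/4 ∫_{-4}^{4} g(x)^2 dx = 1/4 · (54136/15) = 13534/15.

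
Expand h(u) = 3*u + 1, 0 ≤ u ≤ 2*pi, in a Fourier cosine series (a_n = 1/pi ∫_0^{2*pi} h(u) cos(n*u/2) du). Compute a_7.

-24/(49*pi)

a_7 = 1/pi ∫_0^{2*pi} (3*u + 1) cos(7*u/2) du.
Integrating by parts (boundary term plus one more integral), an antiderivative of (3*u + 1) cos(7*u/2) is 6*u*sin(7*u/2)/7 + 2*sin(7*u/2)/7 + 12*cos(7*u/2)/49; evaluating from 0 to 2*pi: ∫_{0}^{2*pi} (3*u + 1) cos(7*u/2) du = (-12/49) - (12/49) = -24/49.
Hence a_7 = (1/pi)·(-24/49) = -24/(49*pi).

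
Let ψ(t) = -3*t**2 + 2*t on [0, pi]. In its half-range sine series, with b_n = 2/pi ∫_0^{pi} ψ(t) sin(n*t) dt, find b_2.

-2 + 3*pi

b_2 = 2/pi ∫_0^{pi} (-3*t**2 + 2*t) sin(2*t) dt.
Integrating by parts twice (tabular method), an antiderivative of (-3*t**2 + 2*t) sin(2*t) is 3*t**2*cos(2*t)/2 - 3*t*sin(2*t)/2 - t*cos(2*t) + sin(2*t)/2 - 3*cos(2*t)/4; evaluating from 0 to pi: ∫_{0}^{pi} (-3*t**2 + 2*t) sin(2*t) dt = (-pi - 3/4 + 3*pi**2/2) - (-3/4) = pi*(-2 + 3*pi)/2.
Hence b_2 = (2/pi)·(pi*(-2 + 3*pi)/2) = -2 + 3*pi.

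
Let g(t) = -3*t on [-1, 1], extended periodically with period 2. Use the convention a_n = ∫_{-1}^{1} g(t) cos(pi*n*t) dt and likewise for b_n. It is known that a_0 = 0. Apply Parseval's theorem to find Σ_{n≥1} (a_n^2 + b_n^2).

6

Parseval: a_0^2/2 + Σ_{n≥1} (a_n^2+b_n^2) = ∫_{-1}^{1} g(t)^2 dt = 6.
Subtract a_0^2/2 = 0: Σ (a_n^2+b_n^2) = 6.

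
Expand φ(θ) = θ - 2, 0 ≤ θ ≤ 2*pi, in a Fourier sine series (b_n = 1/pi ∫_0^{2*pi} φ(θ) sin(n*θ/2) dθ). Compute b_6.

b_6 = 1/pi ∫_0^{2*pi} (θ - 2) sin(3*θ) dθ.
Integrating by parts (boundary term plus one more integral), an antiderivative of (θ - 2) sin(3*θ) is -θ*cos(3*θ)/3 + sin(3*θ)/9 + 2*cos(3*θ)/3; evaluating from 0 to 2*pi: ∫_{0}^{2*pi} (θ - 2) sin(3*θ) dθ = (2/3 - 2*pi/3) - (2/3) = -2*pi/3.
Hence b_6 = (1/pi)·(-2*pi/3) = -2/3.

-2/3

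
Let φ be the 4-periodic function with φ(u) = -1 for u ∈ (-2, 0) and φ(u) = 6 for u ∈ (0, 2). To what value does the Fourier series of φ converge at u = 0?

At u = 0 the one-sided limits are φ(0^-) = -1 and φ(0^+) = 6.
By Dirichlet's theorem the series converges to their average, [(-1) + (6)]/2 = 5/2.

5/2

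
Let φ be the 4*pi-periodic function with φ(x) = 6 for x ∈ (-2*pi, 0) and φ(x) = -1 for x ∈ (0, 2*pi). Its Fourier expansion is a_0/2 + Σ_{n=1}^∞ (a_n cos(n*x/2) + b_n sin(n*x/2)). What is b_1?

b_1 = (1/(2*pi)) ∫_{-2*pi}^{2*pi} φ(x) sin(x/2) dx.
Split the integral at the breakpoints.
Directly, an antiderivative of (6) sin(x/2) is -12*cos(x/2); evaluating from -2*pi to 0: ∫_{-2*pi}^{0} (6) sin(x/2) dx = (-12) - (12) = -24.
Directly, an antiderivative of (-1) sin(x/2) is 2*cos(x/2); evaluating from 0 to 2*pi: ∫_{0}^{2*pi} (-1) sin(x/2) dx = (-2) - (2) = -4.
Summing the pieces and multiplying by (1/(2*pi)) gives b_1 = -14/pi.

-14/pi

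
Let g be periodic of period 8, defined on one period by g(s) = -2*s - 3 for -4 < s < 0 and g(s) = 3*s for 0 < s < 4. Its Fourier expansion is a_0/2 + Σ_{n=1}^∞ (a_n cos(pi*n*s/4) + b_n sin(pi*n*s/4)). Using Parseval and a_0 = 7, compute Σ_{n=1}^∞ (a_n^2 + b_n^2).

Parseval: a_0^2/2 + Σ_{n≥1} (a_n^2+b_n^2) = 1/4 ∫_{-4}^{4} g(s)^2 ds = 163/3.
Subtract a_0^2/2 = 49/2: Σ (a_n^2+b_n^2) = 179/6.

179/6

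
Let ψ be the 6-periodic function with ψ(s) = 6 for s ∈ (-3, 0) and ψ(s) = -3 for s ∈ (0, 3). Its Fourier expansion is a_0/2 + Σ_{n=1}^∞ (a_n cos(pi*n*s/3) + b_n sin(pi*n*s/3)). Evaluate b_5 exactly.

-18/(5*pi)

b_5 = 1/3 ∫_{-3}^{3} ψ(s) sin(5*pi*s/3) ds.
Split the integral at the breakpoints.
Directly, an antiderivative of (6) sin(5*pi*s/3) is -18*cos(5*pi*s/3)/(5*pi); evaluating from -3 to 0: ∫_{-3}^{0} (6) sin(5*pi*s/3) ds = (-18/(5*pi)) - (18/(5*pi)) = -36/(5*pi).
Directly, an antiderivative of (-3) sin(5*pi*s/3) is 9*cos(5*pi*s/3)/(5*pi); evaluating from 0 to 3: ∫_{0}^{3} (-3) sin(5*pi*s/3) ds = (-9/(5*pi)) - (9/(5*pi)) = -18/(5*pi).
Summing the pieces and multiplying by (1/3) gives b_5 = -18/(5*pi).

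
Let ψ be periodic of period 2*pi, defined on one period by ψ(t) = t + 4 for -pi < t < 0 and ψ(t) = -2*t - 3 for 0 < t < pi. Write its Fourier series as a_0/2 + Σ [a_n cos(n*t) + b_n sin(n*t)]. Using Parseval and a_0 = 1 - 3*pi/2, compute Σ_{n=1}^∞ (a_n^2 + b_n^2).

13*pi**2/24 + 7*pi/2 + 49/2

Parseval: a_0^2/2 + Σ_{n≥1} (a_n^2+b_n^2) = 1/pi ∫_{-pi}^{pi} ψ(t)^2 dt = 2*pi + 5*pi**2/3 + 25.
Subtract a_0^2/2 = (2 - 3*pi)**2/8: Σ (a_n^2+b_n^2) = 13*pi**2/24 + 7*pi/2 + 49/2.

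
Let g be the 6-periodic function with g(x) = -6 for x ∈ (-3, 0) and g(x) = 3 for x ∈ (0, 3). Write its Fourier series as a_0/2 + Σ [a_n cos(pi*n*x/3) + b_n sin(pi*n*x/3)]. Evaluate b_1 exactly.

b_1 = 1/3 ∫_{-3}^{3} g(x) sin(pi*x/3) dx.
Split the integral at the breakpoints.
Directly, an antiderivative of (-6) sin(pi*x/3) is 18*cos(pi*x/3)/pi; evaluating from -3 to 0: ∫_{-3}^{0} (-6) sin(pi*x/3) dx = (18/pi) - (-18/pi) = 36/pi.
Directly, an antiderivative of (3) sin(pi*x/3) is -9*cos(pi*x/3)/pi; evaluating from 0 to 3: ∫_{0}^{3} (3) sin(pi*x/3) dx = (9/pi) - (-9/pi) = 18/pi.
Summing the pieces and multiplying by (1/3) gives b_1 = 18/pi.

18/pi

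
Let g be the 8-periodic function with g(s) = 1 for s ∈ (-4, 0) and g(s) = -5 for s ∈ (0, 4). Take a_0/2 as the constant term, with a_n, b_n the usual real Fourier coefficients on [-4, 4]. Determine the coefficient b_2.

0

b_2 = 1/4 ∫_{-4}^{4} g(s) sin(pi*s/2) ds.
Split the integral at the breakpoints.
Directly, an antiderivative of (1) sin(pi*s/2) is -2*cos(pi*s/2)/pi; evaluating from -4 to 0: ∫_{-4}^{0} (1) sin(pi*s/2) ds = (-2/pi) - (-2/pi) = 0.
Directly, an antiderivative of (-5) sin(pi*s/2) is 10*cos(pi*s/2)/pi; evaluating from 0 to 4: ∫_{0}^{4} (-5) sin(pi*s/2) ds = (10/pi) - (10/pi) = 0.
Summing the pieces and multiplying by (1/4) gives b_2 = 0.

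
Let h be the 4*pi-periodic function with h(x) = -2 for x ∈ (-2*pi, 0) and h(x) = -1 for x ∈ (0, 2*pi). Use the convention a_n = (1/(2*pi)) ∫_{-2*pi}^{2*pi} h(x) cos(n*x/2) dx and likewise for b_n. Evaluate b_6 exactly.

b_6 = (1/(2*pi)) ∫_{-2*pi}^{2*pi} h(x) sin(3*x) dx.
Split the integral at the breakpoints.
Directly, an antiderivative of (-2) sin(3*x) is 2*cos(3*x)/3; evaluating from -2*pi to 0: ∫_{-2*pi}^{0} (-2) sin(3*x) dx = (2/3) - (2/3) = 0.
Directly, an antiderivative of (-1) sin(3*x) is cos(3*x)/3; evaluating from 0 to 2*pi: ∫_{0}^{2*pi} (-1) sin(3*x) dx = (1/3) - (1/3) = 0.
Summing the pieces and multiplying by (1/(2*pi)) gives b_6 = 0.

0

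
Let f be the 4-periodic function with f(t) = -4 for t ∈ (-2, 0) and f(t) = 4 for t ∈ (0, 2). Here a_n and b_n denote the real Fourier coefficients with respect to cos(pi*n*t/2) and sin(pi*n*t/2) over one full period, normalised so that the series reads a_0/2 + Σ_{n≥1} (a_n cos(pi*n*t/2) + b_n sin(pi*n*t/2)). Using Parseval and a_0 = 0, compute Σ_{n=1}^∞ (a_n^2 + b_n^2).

Parseval: a_0^2/2 + Σ_{n≥1} (a_n^2+b_n^2) = 1/2 ∫_{-2}^{2} f(t)^2 dt = 32.
Subtract a_0^2/2 = 0: Σ (a_n^2+b_n^2) = 32.

32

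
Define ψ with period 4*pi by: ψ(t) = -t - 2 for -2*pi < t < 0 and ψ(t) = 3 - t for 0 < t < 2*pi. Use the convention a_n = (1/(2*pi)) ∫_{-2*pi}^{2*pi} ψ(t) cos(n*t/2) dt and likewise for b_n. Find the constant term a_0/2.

a_0 = (1/(2*pi)) ∫_{-2*pi}^{2*pi} ψ(t) dt = (1/(2*pi)) · (2*pi) = 1.
So the constant term a_0/2 = 1/2.

1/2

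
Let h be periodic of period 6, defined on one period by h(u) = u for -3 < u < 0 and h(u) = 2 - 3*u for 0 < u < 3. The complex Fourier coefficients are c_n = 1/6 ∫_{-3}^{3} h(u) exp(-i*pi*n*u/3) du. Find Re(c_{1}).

Since h is real-valued, Re(c_{1}) = 1/6 ∫_{-3}^{3} h(u) cos(pi*u/3) du = a_{1}/2.
Split the integral at the breakpoints.
Integrating by parts (boundary term plus one more integral), an antiderivative of (u) cos(pi*u/3) is 3*u*sin(pi*u/3)/pi + 9*cos(pi*u/3)/pi**2; evaluating from -3 to 0: ∫_{-3}^{0} (u) cos(pi*u/3) du = (9/pi**2) - (-9/pi**2) = 18/pi**2.
Integrating by parts (boundary term plus one more integral), an antiderivative of (2 - 3*u) cos(pi*u/3) is -9*u*sin(pi*u/3)/pi + 6*sin(pi*u/3)/pi - 27*cos(pi*u/3)/pi**2; evaluating from 0 to 3: ∫_{0}^{3} (2 - 3*u) cos(pi*u/3) du = (27/pi**2) - (-27/pi**2) = 54/pi**2.
So ∫_{-3}^{3} h(u) cos(pi*u/3) du = 72/pi**2.
Hence Re(c_{1}) = (1/6)·(72/pi**2) = 12/pi**2.

12/pi**2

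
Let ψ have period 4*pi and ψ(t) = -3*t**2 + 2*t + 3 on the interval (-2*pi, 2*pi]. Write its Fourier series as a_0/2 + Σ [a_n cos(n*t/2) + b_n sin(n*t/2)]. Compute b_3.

8/3

b_3 = (1/(2*pi)) ∫_{-2*pi}^{2*pi} ψ(t) sin(3*t/2) dt.
Integrating by parts twice (tabular method), an antiderivative of (-3*t**2 + 2*t + 3) sin(3*t/2) is 2*t**2*cos(3*t/2) - 8*t*sin(3*t/2)/3 - 4*t*cos(3*t/2)/3 + 8*sin(3*t/2)/9 - 34*cos(3*t/2)/9; evaluating from -2*pi to 2*pi: ∫_{-2*pi}^{2*pi} (-3*t**2 + 2*t + 3) sin(3*t/2) dt = (-8*pi**2 + 34/9 + 8*pi/3) - (-8*pi**2 - 8*pi/3 + 34/9) = 16*pi/3.
Hence b_3 = (1/(2*pi))·(16*pi/3) = 8/3.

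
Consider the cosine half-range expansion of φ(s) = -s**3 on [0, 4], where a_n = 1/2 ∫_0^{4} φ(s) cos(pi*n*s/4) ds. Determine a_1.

384*(-4 + pi**2)/pi**4

a_1 = 1/2 ∫_0^{4} (-s**3) cos(pi*s/4) ds.
Integrating by parts three times (tabular method), an antiderivative of (-s**3) cos(pi*s/4) is -4*s**3*sin(pi*s/4)/pi - 48*s**2*cos(pi*s/4)/pi**2 + 384*s*sin(pi*s/4)/pi**3 + 1536*cos(pi*s/4)/pi**4; evaluating from 0 to 4: ∫_{0}^{4} (-s**3) cos(pi*s/4) ds = (768*(-2 + pi**2)/pi**4) - (1536/pi**4) = 768*(-4 + pi**2)/pi**4.
Hence a_1 = (1/2)·(768*(-4 + pi**2)/pi**4) = 384*(-4 + pi**2)/pi**4.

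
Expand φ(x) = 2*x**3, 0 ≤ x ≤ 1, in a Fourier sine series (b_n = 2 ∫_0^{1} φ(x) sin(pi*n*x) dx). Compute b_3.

b_3 = 2 ∫_0^{1} (2*x**3) sin(3*pi*x) dx.
Integrating by parts three times (tabular method), an antiderivative of (2*x**3) sin(3*pi*x) is -2*x**3*cos(3*pi*x)/(3*pi) + 2*x**2*sin(3*pi*x)/(3*pi**2) + 4*x*cos(3*pi*x)/(9*pi**3) - 4*sin(3*pi*x)/(27*pi**4); evaluating from 0 to 1: ∫_{0}^{1} (2*x**3) sin(3*pi*x) dx = (2*(-2 + 3*pi**2)/(9*pi**3)) - (0) = 2*(-2 + 3*pi**2)/(9*pi**3).
Hence b_3 = 2·(2*(-2 + 3*pi**2)/(9*pi**3)) = 4*(-2 + 3*pi**2)/(9*pi**3).

4*(-2 + 3*pi**2)/(9*pi**3)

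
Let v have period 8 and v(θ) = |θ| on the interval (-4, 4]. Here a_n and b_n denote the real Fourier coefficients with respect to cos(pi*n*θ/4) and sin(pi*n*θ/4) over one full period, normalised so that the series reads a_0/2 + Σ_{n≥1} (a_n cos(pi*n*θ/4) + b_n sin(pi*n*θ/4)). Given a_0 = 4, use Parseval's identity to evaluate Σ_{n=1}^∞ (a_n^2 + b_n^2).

8/3

Parseval: a_0^2/2 + Σ_{n≥1} (a_n^2+b_n^2) = 1/4 ∫_{-4}^{4} v(θ)^2 dθ = 32/3.
Subtract a_0^2/2 = 8: Σ (a_n^2+b_n^2) = 8/3.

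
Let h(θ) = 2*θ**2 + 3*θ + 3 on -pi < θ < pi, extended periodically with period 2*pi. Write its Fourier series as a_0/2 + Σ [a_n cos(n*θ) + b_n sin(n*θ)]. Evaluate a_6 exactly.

a_6 = 1/pi ∫_{-pi}^{pi} h(θ) cos(6*θ) dθ.
Integrating by parts twice (tabular method), an antiderivative of (2*θ**2 + 3*θ + 3) cos(6*θ) is θ**2*sin(6*θ)/3 + θ*sin(6*θ)/2 + θ*cos(6*θ)/9 + 13*sin(6*θ)/27 + cos(6*θ)/12; evaluating from -pi to pi: ∫_{-pi}^{pi} (2*θ**2 + 3*θ + 3) cos(6*θ) dθ = (1/12 + pi/9) - (1/12 - pi/9) = 2*pi/9.
Hence a_6 = (1/pi)·(2*pi/9) = 2/9.

2/9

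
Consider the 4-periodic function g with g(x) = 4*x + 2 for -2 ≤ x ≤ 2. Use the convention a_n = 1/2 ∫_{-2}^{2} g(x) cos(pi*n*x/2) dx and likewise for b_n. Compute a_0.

4

a_0 = 1/2 ∫_{-2}^{2} g(x) dx = 1/2 · (8) = 4.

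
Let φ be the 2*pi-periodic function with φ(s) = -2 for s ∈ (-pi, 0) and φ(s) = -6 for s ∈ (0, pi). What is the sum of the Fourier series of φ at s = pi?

At s = pi the one-sided limits are φ(pi^-) = -6 and φ(pi^+) = -2.
By Dirichlet's theorem the series converges to their average, [(-6) + (-2)]/2 = -4.

-4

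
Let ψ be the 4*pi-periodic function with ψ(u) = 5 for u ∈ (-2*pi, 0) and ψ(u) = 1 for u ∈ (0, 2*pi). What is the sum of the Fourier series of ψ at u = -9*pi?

5

u = -9*pi differs from u = -pi by -2 full period(s), and the series is 4*pi-periodic.
ψ is continuous at u = -pi with value 5, so the series converges to 5 there.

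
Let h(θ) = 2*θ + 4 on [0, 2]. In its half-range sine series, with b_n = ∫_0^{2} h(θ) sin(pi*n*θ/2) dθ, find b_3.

8/pi

b_3 = ∫_0^{2} (2*θ + 4) sin(3*pi*θ/2) dθ.
Integrating by parts (boundary term plus one more integral), an antiderivative of (2*θ + 4) sin(3*pi*θ/2) is -4*θ*cos(3*pi*θ/2)/(3*pi) + 8*sin(3*pi*θ/2)/(9*pi**2) - 8*cos(3*pi*θ/2)/(3*pi); evaluating from 0 to 2: ∫_{0}^{2} (2*θ + 4) sin(3*pi*θ/2) dθ = (16/(3*pi)) - (-8/(3*pi)) = 8/pi.
Hence b_3 = 8/pi.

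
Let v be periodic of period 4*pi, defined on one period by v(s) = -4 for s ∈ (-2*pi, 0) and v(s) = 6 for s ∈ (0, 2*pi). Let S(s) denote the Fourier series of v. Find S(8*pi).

s = 8*pi differs from s = 0 by 2 full period(s), and the series is 4*pi-periodic.
At s = 0 the one-sided limits are v(0^-) = -4 and v(0^+) = 6.
By Dirichlet's theorem the series converges to their average, [(-4) + (6)]/2 = 1.

1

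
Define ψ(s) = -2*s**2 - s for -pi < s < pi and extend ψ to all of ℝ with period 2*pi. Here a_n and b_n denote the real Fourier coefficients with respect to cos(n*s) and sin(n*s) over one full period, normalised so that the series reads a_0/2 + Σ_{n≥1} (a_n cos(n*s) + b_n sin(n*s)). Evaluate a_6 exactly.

a_6 = 1/pi ∫_{-pi}^{pi} ψ(s) cos(6*s) ds.
Integrating by parts twice (tabular method), an antiderivative of (-2*s**2 - s) cos(6*s) is -s**2*sin(6*s)/3 - s*sin(6*s)/6 - s*cos(6*s)/9 + sin(6*s)/54 - cos(6*s)/36; evaluating from -pi to pi: ∫_{-pi}^{pi} (-2*s**2 - s) cos(6*s) ds = (-pi/9 - 1/36) - (-1/36 + pi/9) = -2*pi/9.
Hence a_6 = (1/pi)·(-2*pi/9) = -2/9.

-2/9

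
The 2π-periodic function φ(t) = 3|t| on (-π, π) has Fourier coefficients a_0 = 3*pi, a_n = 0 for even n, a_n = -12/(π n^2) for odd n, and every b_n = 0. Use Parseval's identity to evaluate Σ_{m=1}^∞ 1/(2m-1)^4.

pi**4/96

Parseval: a_0^2/2 + Σ a_n^2 = (1/π) ∫_{-π}^{π} φ(t)^2 dt = 6*pi**2.
Subtract a_0^2/2 = 9*pi**2/2: Σ a_n^2 = 3*pi**2/2.
Only odd n contribute, with a_n^2 = 144/(π^2 n^4), so Σ_{m≥1} 1/(2m-1)^4 = π^2·(3*pi**2/2)/144 = pi**4/96.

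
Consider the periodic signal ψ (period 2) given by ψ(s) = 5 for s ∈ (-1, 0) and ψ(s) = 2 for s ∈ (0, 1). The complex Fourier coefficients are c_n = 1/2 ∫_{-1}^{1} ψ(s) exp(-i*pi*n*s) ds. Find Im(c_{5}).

Since ψ is real-valued, Im(c_{5}) = -1/2 ∫_{-1}^{1} ψ(s) sin(5*pi*s) ds = -b_{5}/2.
Split the integral at the breakpoints.
Directly, an antiderivative of (5) sin(5*pi*s) is -cos(5*pi*s)/pi; evaluating from -1 to 0: ∫_{-1}^{0} (5) sin(5*pi*s) ds = (-1/pi) - (1/pi) = -2/pi.
Directly, an antiderivative of (2) sin(5*pi*s) is -2*cos(5*pi*s)/(5*pi); evaluating from 0 to 1: ∫_{0}^{1} (2) sin(5*pi*s) ds = (2/(5*pi)) - (-2/(5*pi)) = 4/(5*pi).
So ∫_{-1}^{1} ψ(s) sin(5*pi*s) ds = -6/(5*pi).
Hence Im(c_{5}) = (-1/2)·(-6/(5*pi)) = 3/(5*pi).

3/(5*pi)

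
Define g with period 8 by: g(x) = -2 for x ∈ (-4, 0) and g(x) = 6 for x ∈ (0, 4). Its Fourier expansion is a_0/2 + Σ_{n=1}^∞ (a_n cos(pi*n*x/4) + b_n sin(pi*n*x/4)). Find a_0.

4

a_0 = 1/4 ∫_{-4}^{4} g(x) dx = 1/4 · (16) = 4.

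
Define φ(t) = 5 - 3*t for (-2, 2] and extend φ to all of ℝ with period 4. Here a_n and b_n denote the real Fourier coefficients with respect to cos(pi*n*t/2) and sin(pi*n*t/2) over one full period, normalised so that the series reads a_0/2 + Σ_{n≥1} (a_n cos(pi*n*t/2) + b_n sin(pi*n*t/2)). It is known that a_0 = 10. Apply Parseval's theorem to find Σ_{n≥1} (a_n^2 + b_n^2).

24

Parseval: a_0^2/2 + Σ_{n≥1} (a_n^2+b_n^2) = 1/2 ∫_{-2}^{2} φ(t)^2 dt = 74.
Subtract a_0^2/2 = 50: Σ (a_n^2+b_n^2) = 24.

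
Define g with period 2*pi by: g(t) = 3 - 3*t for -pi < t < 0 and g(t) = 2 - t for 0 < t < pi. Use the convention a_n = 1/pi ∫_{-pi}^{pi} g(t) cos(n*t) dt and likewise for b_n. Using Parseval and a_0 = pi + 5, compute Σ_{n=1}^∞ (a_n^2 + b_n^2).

Parseval: a_0^2/2 + Σ_{n≥1} (a_n^2+b_n^2) = 1/pi ∫_{-pi}^{pi} g(t)^2 dt = 13 + 7*pi + 10*pi**2/3.
Subtract a_0^2/2 = (pi + 5)**2/2: Σ (a_n^2+b_n^2) = 1/2 + 2*pi + 17*pi**2/6.

1/2 + 2*pi + 17*pi**2/6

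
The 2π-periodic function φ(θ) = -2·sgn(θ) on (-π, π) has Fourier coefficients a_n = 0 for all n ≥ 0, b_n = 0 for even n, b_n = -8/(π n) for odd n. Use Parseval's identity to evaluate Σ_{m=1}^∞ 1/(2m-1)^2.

pi**2/8

Parseval: Σ b_n^2 = (1/π) ∫_{-π}^{π} φ(θ)^2 dθ = 8.
Only odd n contribute, with b_n^2 = 64/(π^2 n^2), so Σ_{m≥1} 1/(2m-1)^2 = π^2·(8)/64 = pi**2/8.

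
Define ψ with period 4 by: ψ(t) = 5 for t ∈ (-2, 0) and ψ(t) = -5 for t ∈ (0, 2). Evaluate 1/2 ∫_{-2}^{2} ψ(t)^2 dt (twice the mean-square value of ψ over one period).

50

1/2 ∫_{-2}^{2} ψ(t)^2 dt = 1/2 · (100) = 50.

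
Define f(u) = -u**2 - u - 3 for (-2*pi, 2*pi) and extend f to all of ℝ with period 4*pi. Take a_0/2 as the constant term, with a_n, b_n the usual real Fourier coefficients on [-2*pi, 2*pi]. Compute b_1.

b_1 = (1/(2*pi)) ∫_{-2*pi}^{2*pi} f(u) sin(u/2) du.
Integrating by parts twice (tabular method), an antiderivative of (-u**2 - u - 3) sin(u/2) is 2*u**2*cos(u/2) - 8*u*sin(u/2) + 2*u*cos(u/2) - 4*sin(u/2) - 10*cos(u/2); evaluating from -2*pi to 2*pi: ∫_{-2*pi}^{2*pi} (-u**2 - u - 3) sin(u/2) du = (-8*pi**2 - 4*pi + 10) - (-8*pi**2 + 10 + 4*pi) = -8*pi.
Hence b_1 = (1/(2*pi))·(-8*pi) = -4.

-4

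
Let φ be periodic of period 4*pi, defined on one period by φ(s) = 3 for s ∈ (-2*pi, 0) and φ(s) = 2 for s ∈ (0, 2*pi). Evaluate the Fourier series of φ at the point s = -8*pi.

s = -8*pi differs from s = 0 by -2 full period(s), and the series is 4*pi-periodic.
At s = 0 the one-sided limits are φ(0^-) = 3 and φ(0^+) = 2.
By Dirichlet's theorem the series converges to their average, [(3) + (2)]/2 = 5/2.

5/2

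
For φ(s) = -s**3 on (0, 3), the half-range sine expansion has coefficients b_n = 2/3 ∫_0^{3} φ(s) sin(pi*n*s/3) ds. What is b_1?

-54/pi + 324/pi**3

b_1 = 2/3 ∫_0^{3} (-s**3) sin(pi*s/3) ds.
Integrating by parts three times (tabular method), an antiderivative of (-s**3) sin(pi*s/3) is 3*s**3*cos(pi*s/3)/pi - 27*s**2*sin(pi*s/3)/pi**2 - 162*s*cos(pi*s/3)/pi**3 + 486*sin(pi*s/3)/pi**4; evaluating from 0 to 3: ∫_{0}^{3} (-s**3) sin(pi*s/3) ds = (-81/pi + 486/pi**3) - (0) = -81/pi + 486/pi**3.
Hence b_1 = (2/3)·(-81/pi + 486/pi**3) = -54/pi + 324/pi**3.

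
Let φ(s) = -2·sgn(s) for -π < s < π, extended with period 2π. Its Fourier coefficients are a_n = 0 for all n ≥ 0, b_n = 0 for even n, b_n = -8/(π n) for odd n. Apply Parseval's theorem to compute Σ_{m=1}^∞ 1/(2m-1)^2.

pi**2/8

Parseval: Σ b_n^2 = (1/π) ∫_{-π}^{π} φ(s)^2 ds = 8.
Only odd n contribute, with b_n^2 = 64/(π^2 n^2), so Σ_{m≥1} 1/(2m-1)^2 = π^2·(8)/64 = pi**2/8.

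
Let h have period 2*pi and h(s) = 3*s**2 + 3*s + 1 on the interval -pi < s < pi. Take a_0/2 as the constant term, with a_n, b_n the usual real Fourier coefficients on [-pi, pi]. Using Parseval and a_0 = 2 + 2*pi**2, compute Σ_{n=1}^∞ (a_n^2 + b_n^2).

pi**2*(6 + 8*pi**2/5)

Parseval: a_0^2/2 + Σ_{n≥1} (a_n^2+b_n^2) = 1/pi ∫_{-pi}^{pi} h(s)^2 ds = 2 + 10*pi**2 + 18*pi**4/5.
Subtract a_0^2/2 = 2*(1 + pi**2)**2: Σ (a_n^2+b_n^2) = pi**2*(6 + 8*pi**2/5).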